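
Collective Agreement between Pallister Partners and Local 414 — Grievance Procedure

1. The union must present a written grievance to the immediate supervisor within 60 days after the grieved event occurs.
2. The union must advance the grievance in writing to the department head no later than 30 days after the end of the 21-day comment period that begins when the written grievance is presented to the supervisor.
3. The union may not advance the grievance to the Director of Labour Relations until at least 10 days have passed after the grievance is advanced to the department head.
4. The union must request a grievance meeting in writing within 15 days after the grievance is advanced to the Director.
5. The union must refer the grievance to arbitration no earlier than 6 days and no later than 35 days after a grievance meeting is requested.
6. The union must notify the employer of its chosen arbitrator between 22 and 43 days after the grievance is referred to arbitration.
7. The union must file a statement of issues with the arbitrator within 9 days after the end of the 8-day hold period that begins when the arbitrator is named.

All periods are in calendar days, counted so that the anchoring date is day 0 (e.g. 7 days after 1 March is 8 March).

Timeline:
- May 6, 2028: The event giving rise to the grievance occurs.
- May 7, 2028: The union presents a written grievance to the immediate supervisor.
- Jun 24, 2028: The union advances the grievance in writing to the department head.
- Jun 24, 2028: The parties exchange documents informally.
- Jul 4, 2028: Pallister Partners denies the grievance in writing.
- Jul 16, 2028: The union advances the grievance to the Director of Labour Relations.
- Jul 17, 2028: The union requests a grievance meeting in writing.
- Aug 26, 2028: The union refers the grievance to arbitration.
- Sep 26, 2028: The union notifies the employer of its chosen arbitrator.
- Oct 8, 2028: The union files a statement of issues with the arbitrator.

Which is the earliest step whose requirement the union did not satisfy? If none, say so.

Step 5

Step 1 — counting 60 days from May 6, 2028 (when the grieved event occurs) gives a deadline of Jul 5, 2028; completed May 7, 2028, before the deadline.
Step 2 — counting 30 days from May 28, 2028 (end of the 21-day comment period, which began when the written grievance is presented to the supervisor on May 7, 2028) gives a deadline of Jun 27, 2028; Jun 24, 2028 is within that limit.
Step 3 — must wait 10 days from Jun 24, 2028 (when the grievance is advanced to the department head), so not before Jul 4, 2028; done Jul 16, 2028, after the minimum wait.
Step 4 — counting 15 days from Jul 16, 2028 (when the grievance is advanced to the Director) gives a deadline of Jul 31, 2028; Jul 17, 2028 is within that limit.
Step 5 — 6 and 35 days from Jul 17, 2028 (when a grievance meeting is requested) are Jul 23, 2028 and Aug 21, 2028 respectively; done Aug 26, 2028 — 5 days after the window closed.
The procedure was therefore not followed at step 5.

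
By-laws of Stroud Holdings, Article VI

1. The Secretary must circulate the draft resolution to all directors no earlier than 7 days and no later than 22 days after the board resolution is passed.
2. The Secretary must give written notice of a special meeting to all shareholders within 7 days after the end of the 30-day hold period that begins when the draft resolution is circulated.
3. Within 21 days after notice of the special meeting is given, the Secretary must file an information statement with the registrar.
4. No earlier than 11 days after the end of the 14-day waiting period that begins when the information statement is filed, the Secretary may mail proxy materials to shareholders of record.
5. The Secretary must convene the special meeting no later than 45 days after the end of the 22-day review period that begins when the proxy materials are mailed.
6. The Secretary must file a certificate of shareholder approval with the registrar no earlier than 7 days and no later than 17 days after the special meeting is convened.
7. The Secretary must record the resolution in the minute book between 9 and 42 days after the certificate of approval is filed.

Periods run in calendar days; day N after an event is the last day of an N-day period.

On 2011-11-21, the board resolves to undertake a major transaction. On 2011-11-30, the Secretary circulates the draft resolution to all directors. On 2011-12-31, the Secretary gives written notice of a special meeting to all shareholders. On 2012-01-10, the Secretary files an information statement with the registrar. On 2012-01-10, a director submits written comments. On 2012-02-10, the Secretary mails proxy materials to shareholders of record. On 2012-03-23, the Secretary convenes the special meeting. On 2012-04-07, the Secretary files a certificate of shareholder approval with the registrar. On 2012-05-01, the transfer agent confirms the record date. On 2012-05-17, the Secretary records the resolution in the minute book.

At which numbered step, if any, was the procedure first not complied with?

None — every step was satisfied

Step 1: the window is 7–22 days after 2011-11-21 (when the board resolution is passed), so 2011-11-28 through 2011-12-13; done 2011-11-30 — within the window.
Step 2: 7 days after 2011-12-30 (end of the 30-day hold period, which began when the draft resolution is circulated on 2011-11-30) is 2012-01-06; done 2011-12-31 — timely.
Step 3: 21 days after 2011-12-31 (when notice of the special meeting is given) is 2012-01-21; done 2012-01-10 — timely.
Step 4: the earliest permitted date is 11 days after 2012-01-24 (end of the 14-day waiting period, which began when the information statement is filed on 2012-01-10), i.e. 2012-02-04; 2012-02-10 is on or after that date.
Step 5: 45 days after 2012-03-03 (end of the 22-day review period, which began when the proxy materials are mailed on 2012-02-10) is 2012-04-17; 2012-03-23 is within that limit.
Step 6: the window is 7–17 days after 2012-03-23 (when the special meeting is convened), so 2012-03-30 through 2012-04-09; done 2012-04-07, which is between those dates.
Step 7: the window is 9–42 days after 2012-04-07 (when the certificate of approval is filed), so 2012-04-16 through 2012-05-19; 2012-05-17 falls inside that range.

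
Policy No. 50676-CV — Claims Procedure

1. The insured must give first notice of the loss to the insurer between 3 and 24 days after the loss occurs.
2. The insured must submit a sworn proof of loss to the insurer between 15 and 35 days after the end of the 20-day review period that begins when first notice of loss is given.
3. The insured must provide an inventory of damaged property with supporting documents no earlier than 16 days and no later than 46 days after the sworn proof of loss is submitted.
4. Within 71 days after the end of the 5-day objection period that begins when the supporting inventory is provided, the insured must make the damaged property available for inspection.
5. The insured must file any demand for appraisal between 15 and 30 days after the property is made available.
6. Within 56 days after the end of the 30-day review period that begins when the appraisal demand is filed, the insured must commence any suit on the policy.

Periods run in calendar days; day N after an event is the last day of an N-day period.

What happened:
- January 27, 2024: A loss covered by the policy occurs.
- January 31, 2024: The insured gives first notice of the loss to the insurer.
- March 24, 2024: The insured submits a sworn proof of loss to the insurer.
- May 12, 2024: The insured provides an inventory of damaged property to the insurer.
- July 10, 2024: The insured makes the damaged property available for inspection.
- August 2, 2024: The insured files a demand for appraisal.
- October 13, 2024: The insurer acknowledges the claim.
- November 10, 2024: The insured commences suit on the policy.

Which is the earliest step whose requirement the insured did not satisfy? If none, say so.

Step 3

Step 1 — 3 and 24 days from January 27, 2024 (when the loss occurs) are January 30, 2024 and February 20, 2024 respectively; January 31, 2024 falls inside that range.
Step 2 — 15 and 35 days from February 20, 2024 (end of the 20-day review period, which began when first notice of loss is given on January 31, 2024) are March 6, 2024 and March 26, 2024 respectively; done March 24, 2024 — within the window.
Step 3 — 16 and 46 days from March 24, 2024 (when the sworn proof of loss is submitted) are April 9, 2024 and May 9, 2024 respectively; May 12, 2024 is 3 days past the end of the window.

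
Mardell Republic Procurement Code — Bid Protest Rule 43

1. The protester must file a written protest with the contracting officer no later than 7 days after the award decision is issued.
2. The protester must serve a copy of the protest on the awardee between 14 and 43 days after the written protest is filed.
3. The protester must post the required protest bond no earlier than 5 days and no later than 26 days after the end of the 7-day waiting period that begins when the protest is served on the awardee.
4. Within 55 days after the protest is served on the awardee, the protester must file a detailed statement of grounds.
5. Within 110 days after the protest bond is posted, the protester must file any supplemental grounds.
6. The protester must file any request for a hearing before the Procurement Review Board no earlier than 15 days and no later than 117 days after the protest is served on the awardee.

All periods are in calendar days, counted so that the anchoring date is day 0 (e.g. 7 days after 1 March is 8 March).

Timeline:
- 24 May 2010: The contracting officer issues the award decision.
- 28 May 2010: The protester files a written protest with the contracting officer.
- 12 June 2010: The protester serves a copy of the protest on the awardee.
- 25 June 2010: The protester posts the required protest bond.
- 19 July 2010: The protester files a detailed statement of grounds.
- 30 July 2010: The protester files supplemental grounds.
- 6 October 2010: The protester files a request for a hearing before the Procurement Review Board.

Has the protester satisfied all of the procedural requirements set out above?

Yes

Step 1 — counting 7 days from 24 May 2010 (when the award decision is issued) gives a deadline of 31 May 2010; 28 May 2010 is within that limit.
Step 2 — 14 and 43 days from 28 May 2010 (when the written protest is filed) are 11 June 2010 and 10 July 2010 respectively; done 12 June 2010 — within the window.
Step 3 — 5 and 26 days from 19 June 2010 (end of the 7-day waiting period, which began when the protest is served on the awardee on 12 June 2010) are 24 June 2010 and 15 July 2010 respectively; done 25 June 2010 — within the window.
Step 4 — counting 55 days from 12 June 2010 (when the protest is served on the awardee) gives a deadline of 6 August 2010; 19 July 2010 is within that limit.
Step 5 — counting 110 days from 25 June 2010 (when the protest bond is posted) gives a deadline of 13 October 2010; done 30 July 2010 — timely.
Step 6 — 15 and 117 days from 12 June 2010 (when the protest is served on the awardee) are 27 June 2010 and 7 October 2010 respectively; 6 October 2010 falls inside that range.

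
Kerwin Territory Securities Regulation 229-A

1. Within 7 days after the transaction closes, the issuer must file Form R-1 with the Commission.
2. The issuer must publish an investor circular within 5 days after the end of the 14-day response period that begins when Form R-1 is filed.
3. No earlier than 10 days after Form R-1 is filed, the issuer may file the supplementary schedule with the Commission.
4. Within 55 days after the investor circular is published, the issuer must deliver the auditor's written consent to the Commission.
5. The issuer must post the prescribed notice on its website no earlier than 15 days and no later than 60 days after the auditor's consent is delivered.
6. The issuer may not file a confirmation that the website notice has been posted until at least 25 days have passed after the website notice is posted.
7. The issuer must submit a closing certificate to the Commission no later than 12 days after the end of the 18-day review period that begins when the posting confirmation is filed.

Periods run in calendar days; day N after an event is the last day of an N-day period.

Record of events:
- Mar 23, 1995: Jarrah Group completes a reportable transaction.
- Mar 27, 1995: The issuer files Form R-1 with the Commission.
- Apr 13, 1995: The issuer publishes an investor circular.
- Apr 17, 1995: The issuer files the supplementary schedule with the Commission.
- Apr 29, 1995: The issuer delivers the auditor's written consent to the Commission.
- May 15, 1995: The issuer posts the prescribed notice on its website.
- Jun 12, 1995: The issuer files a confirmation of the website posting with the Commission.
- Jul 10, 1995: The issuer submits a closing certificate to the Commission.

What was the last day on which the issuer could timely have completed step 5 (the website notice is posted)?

Jun 28, 1995

Step 5 runs from Apr 29, 1995, when the auditor's consent is delivered. The window is 15–60 days after Apr 29, 1995; it closes on Jun 28, 1995.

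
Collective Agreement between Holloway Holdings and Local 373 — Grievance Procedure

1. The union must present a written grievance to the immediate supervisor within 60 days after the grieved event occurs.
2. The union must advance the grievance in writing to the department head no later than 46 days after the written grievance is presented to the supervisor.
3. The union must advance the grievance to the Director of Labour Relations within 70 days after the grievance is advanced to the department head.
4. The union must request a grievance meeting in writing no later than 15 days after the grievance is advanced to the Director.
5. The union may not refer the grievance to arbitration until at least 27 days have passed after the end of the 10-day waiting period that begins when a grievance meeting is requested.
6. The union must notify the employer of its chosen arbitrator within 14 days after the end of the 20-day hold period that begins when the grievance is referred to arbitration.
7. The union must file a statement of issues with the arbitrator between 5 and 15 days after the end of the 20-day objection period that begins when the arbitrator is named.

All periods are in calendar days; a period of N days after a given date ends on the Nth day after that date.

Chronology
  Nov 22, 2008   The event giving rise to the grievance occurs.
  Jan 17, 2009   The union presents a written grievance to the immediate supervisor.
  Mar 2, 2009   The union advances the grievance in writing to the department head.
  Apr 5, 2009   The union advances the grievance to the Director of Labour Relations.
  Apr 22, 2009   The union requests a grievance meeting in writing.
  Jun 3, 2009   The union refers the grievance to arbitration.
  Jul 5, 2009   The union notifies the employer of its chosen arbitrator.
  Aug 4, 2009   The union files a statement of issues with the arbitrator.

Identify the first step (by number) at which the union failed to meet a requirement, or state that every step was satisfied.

(1) due by Nov 22, 2008 + 60 days = Jan 21, 2009; done Jan 17, 2009 — timely.
(2) due by Jan 17, 2009 + 46 days = Mar 4, 2009; done Mar 2, 2009 — timely.
(3) due by Mar 2, 2009 + 70 days = May 11, 2009; completed Apr 5, 2009, before the deadline.
(4) due by Apr 5, 2009 + 15 days = Apr 20, 2009; not done until Apr 22, 2009, 2 days after the deadline.

Step 4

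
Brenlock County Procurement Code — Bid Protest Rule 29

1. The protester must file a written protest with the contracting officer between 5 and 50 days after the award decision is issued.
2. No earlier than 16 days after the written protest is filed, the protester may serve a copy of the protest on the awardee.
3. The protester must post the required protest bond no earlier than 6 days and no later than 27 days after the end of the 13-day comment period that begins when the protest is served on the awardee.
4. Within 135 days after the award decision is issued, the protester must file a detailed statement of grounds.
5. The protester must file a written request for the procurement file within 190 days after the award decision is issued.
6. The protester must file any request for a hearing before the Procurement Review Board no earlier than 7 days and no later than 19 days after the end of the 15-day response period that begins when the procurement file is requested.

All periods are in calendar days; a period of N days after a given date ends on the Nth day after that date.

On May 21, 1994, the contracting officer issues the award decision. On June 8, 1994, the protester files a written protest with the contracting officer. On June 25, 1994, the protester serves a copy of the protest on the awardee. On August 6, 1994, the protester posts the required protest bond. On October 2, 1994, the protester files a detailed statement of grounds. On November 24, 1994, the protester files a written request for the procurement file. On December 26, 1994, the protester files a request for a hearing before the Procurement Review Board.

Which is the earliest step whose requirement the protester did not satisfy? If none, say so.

Step 3

(1) the permitted window runs from May 21, 1994 + 5 = May 26, 1994 to May 21, 1994 + 50 = July 10, 1994; done June 8, 1994, which is between those dates.
(2) permitted from June 8, 1994 + 16 days = June 24, 1994 onward; done June 25, 1994, after the minimum wait.
(3) the permitted window runs from July 8, 1994 + 6 = July 14, 1994 to July 8, 1994 + 27 = August 4, 1994; done August 6, 1994 — 2 days after the window closed.
Later steps need not be reached.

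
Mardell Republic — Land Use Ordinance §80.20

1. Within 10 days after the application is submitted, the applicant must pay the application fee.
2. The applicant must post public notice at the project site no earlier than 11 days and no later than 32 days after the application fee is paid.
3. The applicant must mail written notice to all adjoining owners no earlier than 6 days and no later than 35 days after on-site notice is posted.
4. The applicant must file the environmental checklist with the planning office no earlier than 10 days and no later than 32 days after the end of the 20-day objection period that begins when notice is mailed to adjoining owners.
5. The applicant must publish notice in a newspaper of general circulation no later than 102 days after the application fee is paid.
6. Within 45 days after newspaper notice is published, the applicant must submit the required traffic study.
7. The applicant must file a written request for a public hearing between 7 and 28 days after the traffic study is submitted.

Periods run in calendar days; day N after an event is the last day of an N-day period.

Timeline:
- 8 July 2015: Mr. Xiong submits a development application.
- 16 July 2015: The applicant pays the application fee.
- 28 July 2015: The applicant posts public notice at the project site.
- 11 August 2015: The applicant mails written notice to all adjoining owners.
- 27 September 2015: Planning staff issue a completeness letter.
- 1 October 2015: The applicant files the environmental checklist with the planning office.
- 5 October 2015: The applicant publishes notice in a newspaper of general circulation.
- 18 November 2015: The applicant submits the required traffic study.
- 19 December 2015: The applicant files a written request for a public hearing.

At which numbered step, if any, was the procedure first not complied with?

Step 1: 10 days after 8 July 2015 (when the application is submitted) is 18 July 2015; done 16 July 2015 — timely.
Step 2: the window is 11–32 days after 16 July 2015 (when the application fee is paid), so 27 July 2015 through 17 August 2015; done 28 July 2015, which is between those dates.
Step 3: the window is 6–35 days after 28 July 2015 (when on-site notice is posted), so 3 August 2015 through 1 September 2015; done 11 August 2015, which is between those dates.
Step 4: the window is 10–32 days after 31 August 2015 (end of the 20-day objection period, which began when notice is mailed to adjoining owners on 11 August 2015), so 10 September 2015 through 2 October 2015; done 1 October 2015, which is between those dates.
Step 5: 102 days after 16 July 2015 (when the application fee is paid) is 26 October 2015; completed 5 October 2015, before the deadline.
Step 6: 45 days after 5 October 2015 (when newspaper notice is published) is 19 November 2015; completed 18 November 2015, before the deadline.
Step 7: the window is 7–28 days after 18 November 2015 (when the traffic study is submitted), so 25 November 2015 through 16 December 2015; 19 December 2015 is 3 days past the end of the window.

Step 7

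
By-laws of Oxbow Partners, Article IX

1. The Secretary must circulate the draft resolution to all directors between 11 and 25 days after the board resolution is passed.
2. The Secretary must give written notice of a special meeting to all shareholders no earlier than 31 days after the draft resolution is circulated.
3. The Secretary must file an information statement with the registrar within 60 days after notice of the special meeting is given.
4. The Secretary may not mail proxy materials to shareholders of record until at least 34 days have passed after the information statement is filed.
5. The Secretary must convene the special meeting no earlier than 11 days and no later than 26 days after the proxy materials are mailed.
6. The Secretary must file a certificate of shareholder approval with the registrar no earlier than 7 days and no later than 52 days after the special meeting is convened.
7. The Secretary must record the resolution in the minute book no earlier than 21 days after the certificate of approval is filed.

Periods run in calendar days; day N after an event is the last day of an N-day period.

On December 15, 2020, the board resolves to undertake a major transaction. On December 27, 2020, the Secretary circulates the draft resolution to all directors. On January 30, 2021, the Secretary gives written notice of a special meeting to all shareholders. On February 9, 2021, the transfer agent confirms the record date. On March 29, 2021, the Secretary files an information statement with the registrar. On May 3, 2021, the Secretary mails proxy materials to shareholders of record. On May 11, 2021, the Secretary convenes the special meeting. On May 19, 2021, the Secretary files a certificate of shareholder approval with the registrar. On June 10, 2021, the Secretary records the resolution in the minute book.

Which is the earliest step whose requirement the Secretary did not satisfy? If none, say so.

(1) the permitted window runs from December 15, 2020 + 11 = December 26, 2020 to December 15, 2020 + 25 = January 9, 2021; done December 27, 2020 — within the window.
(2) permitted from December 27, 2020 + 31 days = January 27, 2021 onward; January 30, 2021 is on or after that date.
(3) due by January 30, 2021 + 60 days = March 31, 2021; done March 29, 2021 — timely.
(4) permitted from March 29, 2021 + 34 days = May 2, 2021 onward; done May 3, 2021 — permitted.
(5) the permitted window runs from May 3, 2021 + 11 = May 14, 2021 to May 3, 2021 + 26 = May 29, 2021; May 11, 2021 is 3 days too early.
The procedure was therefore not followed at step 5.

Step 5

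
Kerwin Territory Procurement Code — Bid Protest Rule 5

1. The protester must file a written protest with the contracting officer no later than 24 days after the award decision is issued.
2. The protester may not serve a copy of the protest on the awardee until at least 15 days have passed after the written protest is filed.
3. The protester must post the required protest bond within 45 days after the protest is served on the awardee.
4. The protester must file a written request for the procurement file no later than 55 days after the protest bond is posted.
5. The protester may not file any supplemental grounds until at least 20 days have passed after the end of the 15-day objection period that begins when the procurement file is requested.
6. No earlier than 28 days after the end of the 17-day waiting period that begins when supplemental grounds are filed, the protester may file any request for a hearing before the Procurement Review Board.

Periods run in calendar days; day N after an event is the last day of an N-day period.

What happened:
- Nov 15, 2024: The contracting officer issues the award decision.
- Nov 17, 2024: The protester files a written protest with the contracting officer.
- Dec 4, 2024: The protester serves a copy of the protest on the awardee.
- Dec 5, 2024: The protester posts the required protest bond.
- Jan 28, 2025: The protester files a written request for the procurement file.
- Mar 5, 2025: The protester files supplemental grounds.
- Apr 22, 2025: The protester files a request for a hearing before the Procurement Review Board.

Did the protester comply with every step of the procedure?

Step 1 — counting 24 days from Nov 15, 2024 (when the award decision is issued) gives a deadline of Dec 9, 2024; completed Nov 17, 2024, before the deadline.
Step 2 — must wait 15 days from Nov 17, 2024 (when the written protest is filed), so not before Dec 2, 2024; Dec 4, 2024 is on or after that date.
Step 3 — counting 45 days from Dec 4, 2024 (when the protest is served on the awardee) gives a deadline of Jan 18, 2025; Dec 5, 2024 is within that limit.
Step 4 — counting 55 days from Dec 5, 2024 (when the protest bond is posted) gives a deadline of Jan 29, 2025; completed Jan 28, 2025, before the deadline.
Step 5 — must wait 20 days from Feb 12, 2025 (end of the 15-day objection period, which began when the procurement file is requested on Jan 28, 2025), so not before Mar 4, 2025; Mar 5, 2025 is on or after that date.
Step 6 — must wait 28 days from Mar 22, 2025 (end of the 17-day waiting period, which began when supplemental grounds are filed on Mar 5, 2025), so not before Apr 19, 2025; done Apr 22, 2025, after the minimum wait.

Yes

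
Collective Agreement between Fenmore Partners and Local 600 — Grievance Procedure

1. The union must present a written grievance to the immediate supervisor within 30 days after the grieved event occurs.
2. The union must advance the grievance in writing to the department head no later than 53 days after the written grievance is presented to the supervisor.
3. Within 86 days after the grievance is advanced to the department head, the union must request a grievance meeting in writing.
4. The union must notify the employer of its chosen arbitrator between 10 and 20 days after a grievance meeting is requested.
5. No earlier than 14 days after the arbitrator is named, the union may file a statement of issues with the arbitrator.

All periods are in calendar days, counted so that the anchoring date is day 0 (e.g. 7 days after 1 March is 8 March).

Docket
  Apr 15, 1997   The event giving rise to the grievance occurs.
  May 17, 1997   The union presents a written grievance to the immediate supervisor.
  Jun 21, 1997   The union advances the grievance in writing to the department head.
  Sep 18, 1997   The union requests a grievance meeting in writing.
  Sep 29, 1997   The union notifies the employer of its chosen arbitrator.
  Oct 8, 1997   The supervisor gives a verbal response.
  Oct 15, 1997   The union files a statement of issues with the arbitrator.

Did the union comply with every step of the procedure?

Step 1 — counting 30 days from Apr 15, 1997 (when the grieved event occurs) gives a deadline of May 15, 1997; May 17, 1997 misses that deadline by 2 days.
The analysis stops there.

No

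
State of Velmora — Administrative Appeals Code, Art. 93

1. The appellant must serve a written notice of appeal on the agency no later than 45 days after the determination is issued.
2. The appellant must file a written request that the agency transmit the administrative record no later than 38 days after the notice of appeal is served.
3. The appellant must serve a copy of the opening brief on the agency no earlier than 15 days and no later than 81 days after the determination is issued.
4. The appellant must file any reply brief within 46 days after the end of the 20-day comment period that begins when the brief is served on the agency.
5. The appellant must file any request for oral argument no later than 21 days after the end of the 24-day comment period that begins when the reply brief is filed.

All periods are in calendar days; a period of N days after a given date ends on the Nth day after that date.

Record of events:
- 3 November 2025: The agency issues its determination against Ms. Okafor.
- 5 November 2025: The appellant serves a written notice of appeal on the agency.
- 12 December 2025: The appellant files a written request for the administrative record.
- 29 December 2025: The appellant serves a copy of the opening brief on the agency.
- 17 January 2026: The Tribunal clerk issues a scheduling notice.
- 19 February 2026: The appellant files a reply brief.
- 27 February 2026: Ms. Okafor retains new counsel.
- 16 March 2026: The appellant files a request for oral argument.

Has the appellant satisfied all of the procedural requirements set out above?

Step 1: 45 days after 3 November 2025 (when the determination is issued) is 18 December 2025; done 5 November 2025 — timely.
Step 2: 38 days after 5 November 2025 (when the notice of appeal is served) is 13 December 2025; 12 December 2025 is within that limit.
Step 3: the window is 15–81 days after 3 November 2025 (when the determination is issued), so 18 November 2025 through 23 January 2026; done 29 December 2025 — within the window.
Step 4: 46 days after 18 January 2026 (end of the 20-day comment period, which began when the brief is served on the agency on 29 December 2025) is 5 March 2026; 19 February 2026 is within that limit.
Step 5: 21 days after 15 March 2026 (end of the 24-day comment period, which began when the reply brief is filed on 19 February 2026) is 5 April 2026; completed 16 March 2026, before the deadline.

Yes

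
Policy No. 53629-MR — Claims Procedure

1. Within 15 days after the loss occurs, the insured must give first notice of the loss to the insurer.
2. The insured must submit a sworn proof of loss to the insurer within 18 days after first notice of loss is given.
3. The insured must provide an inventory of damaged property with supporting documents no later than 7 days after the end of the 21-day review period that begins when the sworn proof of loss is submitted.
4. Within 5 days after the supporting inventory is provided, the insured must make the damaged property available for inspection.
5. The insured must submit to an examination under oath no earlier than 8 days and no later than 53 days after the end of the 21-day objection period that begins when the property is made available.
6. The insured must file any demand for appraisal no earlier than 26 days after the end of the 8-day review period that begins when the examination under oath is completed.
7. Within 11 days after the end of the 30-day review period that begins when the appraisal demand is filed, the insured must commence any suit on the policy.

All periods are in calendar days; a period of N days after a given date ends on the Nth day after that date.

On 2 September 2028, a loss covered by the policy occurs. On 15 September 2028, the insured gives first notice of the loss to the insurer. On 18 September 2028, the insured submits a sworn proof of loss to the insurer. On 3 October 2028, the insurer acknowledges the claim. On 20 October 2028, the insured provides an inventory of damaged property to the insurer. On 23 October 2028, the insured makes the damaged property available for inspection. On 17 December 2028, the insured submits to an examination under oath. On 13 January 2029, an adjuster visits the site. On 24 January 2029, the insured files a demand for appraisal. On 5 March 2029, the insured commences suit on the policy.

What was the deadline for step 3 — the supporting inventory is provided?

16 October 2028

The sworn proof of loss is submitted on 18 September 2028; the 21-day review period therefore ends 9 October 2028, and step 3 runs from that date. 7 days after 9 October 2028 is 16 October 2028.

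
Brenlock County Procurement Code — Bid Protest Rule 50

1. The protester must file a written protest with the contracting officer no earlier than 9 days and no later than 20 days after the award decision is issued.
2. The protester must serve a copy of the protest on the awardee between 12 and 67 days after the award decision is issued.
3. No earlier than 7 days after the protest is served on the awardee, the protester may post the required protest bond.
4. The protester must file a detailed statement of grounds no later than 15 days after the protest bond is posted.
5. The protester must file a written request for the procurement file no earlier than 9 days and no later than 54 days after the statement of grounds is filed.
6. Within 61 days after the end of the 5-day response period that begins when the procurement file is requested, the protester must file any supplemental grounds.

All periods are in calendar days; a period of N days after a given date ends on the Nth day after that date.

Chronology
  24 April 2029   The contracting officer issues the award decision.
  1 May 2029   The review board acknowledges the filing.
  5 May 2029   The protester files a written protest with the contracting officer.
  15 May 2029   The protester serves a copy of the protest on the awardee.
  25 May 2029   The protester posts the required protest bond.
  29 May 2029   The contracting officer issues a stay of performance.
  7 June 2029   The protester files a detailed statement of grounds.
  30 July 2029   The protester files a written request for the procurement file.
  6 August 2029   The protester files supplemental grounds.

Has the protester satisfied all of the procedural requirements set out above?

Yes

Step 1 — 9 and 20 days from 24 April 2029 (when the award decision is issued) are 3 May 2029 and 14 May 2029 respectively; done 5 May 2029 — within the window.
Step 2 — 12 and 67 days from 24 April 2029 (when the award decision is issued) are 6 May 2029 and 30 June 2029 respectively; 15 May 2029 falls inside that range.
Step 3 — must wait 7 days from 15 May 2029 (when the protest is served on the awardee), so not before 22 May 2029; done 25 May 2029 — permitted.
Step 4 — counting 15 days from 25 May 2029 (when the protest bond is posted) gives a deadline of 9 June 2029; 7 June 2029 is within that limit.
Step 5 — 9 and 54 days from 7 June 2029 (when the statement of grounds is filed) are 16 June 2029 and 31 July 2029 respectively; 30 July 2029 falls inside that range.
Step 6 — counting 61 days from 4 August 2029 (end of the 5-day response period, which began when the procurement file is requested on 30 July 2029) gives a deadline of 4 October 2029; done 6 August 2029 — timely.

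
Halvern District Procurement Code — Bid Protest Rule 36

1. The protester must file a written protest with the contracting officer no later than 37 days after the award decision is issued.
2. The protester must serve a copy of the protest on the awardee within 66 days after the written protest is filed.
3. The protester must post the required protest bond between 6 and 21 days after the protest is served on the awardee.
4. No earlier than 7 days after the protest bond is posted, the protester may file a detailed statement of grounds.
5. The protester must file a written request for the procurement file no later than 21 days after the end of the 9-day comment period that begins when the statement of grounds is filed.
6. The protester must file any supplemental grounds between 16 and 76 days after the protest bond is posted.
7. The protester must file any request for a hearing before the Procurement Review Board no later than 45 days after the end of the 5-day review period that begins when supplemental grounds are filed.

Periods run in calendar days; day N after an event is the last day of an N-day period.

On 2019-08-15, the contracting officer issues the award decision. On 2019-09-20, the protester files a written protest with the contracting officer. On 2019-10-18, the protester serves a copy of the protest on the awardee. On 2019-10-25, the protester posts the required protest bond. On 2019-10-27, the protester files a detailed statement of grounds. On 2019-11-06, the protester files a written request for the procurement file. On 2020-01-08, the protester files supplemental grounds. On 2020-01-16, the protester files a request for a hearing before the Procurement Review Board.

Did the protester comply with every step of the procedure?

No

Step 1 — counting 37 days from 2019-08-15 (when the award decision is issued) gives a deadline of 2019-09-21; completed 2019-09-20, before the deadline.
Step 2 — counting 66 days from 2019-09-20 (when the written protest is filed) gives a deadline of 2019-11-25; 2019-10-18 is within that limit.
Step 3 — 6 and 21 days from 2019-10-18 (when the protest is served on the awardee) are 2019-10-24 and 2019-11-08 respectively; 2019-10-25 falls inside that range.
Step 4 — must wait 7 days from 2019-10-25 (when the protest bond is posted), so not before 2019-11-01; 2019-10-27 is 5 days before the earliest permitted date.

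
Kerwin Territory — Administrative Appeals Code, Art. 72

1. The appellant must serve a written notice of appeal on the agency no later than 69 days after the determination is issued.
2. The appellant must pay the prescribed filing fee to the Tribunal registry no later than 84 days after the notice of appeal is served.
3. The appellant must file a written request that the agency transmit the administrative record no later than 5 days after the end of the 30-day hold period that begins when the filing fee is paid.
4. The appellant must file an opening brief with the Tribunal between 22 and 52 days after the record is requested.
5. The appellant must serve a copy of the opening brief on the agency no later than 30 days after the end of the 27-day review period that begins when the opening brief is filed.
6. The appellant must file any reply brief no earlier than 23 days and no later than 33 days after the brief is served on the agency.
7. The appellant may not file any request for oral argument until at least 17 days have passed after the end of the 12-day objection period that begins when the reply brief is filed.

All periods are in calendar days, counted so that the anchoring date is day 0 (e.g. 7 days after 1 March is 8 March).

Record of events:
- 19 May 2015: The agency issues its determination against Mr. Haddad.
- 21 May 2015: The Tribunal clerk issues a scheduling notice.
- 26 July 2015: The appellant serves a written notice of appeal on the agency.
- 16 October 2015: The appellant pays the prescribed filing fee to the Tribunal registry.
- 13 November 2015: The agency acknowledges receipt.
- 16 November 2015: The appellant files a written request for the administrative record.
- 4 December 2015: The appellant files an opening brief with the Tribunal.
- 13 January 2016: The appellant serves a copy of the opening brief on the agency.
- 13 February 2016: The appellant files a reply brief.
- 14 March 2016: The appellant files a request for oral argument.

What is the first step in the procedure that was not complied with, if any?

Step 4

(1) due by 19 May 2015 + 69 days = 27 July 2015; completed 26 July 2015, before the deadline.
(2) due by 26 July 2015 + 84 days = 18 October 2015; done 16 October 2015 — timely.
(3) due by 15 November 2015 + 5 days = 20 November 2015; 16 November 2015 is within that limit.
(4) the permitted window runs from 16 November 2015 + 22 = 8 December 2015 to 16 November 2015 + 52 = 7 January 2016; done 4 December 2015 — 4 days before the window opened.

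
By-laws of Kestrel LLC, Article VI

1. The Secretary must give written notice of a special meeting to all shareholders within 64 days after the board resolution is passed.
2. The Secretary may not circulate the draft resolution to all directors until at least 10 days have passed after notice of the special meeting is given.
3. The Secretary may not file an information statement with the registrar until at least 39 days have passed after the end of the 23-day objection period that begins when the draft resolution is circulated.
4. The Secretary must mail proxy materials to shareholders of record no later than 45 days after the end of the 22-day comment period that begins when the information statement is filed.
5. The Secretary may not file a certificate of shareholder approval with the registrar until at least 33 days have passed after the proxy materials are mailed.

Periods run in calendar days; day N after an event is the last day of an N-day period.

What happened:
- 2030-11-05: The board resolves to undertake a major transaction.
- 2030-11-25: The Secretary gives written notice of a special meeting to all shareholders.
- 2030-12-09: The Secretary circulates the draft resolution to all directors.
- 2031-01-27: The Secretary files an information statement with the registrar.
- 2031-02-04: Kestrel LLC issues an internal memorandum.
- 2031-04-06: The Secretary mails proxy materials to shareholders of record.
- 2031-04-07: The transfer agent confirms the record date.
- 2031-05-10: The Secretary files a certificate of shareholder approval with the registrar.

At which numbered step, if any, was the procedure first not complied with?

Step 1: 64 days after 2030-11-05 (when the board resolution is passed) is 2031-01-08; done 2030-11-25 — timely.
Step 2: the earliest permitted date is 10 days after 2030-11-25 (when notice of the special meeting is given), i.e. 2030-12-05; 2030-12-09 is on or after that date.
Step 3: the earliest permitted date is 39 days after 2031-01-01 (end of the 23-day objection period, which began when the draft resolution is circulated on 2030-12-09), i.e. 2031-02-09; 2031-01-27 is 13 days before the earliest permitted date.

Step 3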